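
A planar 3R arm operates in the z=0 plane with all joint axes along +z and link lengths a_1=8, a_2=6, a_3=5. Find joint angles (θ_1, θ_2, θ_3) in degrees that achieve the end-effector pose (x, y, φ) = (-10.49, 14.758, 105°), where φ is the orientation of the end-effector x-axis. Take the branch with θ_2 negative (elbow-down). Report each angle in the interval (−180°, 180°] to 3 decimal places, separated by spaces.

145.615 -30.001 -10.614

wrist centre = target − a_3·(cos φ, sin φ) = (-9.1959, 9.9284)
cos θ_2 = (183.1372−8²−6²)/(2·8·6) = 0.8660; θ_2 = -30.0015° (elbow-down)
β = atan2(9.9284,-9.1959) = 132.8066°; ψ = atan2(-3.0001,13.1961) = -12.8085°
θ_1 = β − ψ = 145.6151°
θ_3 = φ − θ_1 − θ_2 = -10.6137° (wrapped to (-180°,180°])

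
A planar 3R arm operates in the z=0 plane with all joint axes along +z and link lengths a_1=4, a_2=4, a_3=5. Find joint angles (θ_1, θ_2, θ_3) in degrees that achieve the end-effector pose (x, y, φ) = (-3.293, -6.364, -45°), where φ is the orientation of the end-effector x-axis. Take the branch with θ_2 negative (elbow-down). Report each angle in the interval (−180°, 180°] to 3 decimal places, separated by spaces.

wrist centre = target − a_3·(cos φ, sin φ) = (-6.8285, -2.8285)
cos θ_2 = (54.6291−4²−4²)/(2·4·4) = 0.7072; θ_2 = -44.9957° (elbow-down)
β = atan2(-2.8285,-6.8285) = -157.5000°; ψ = atan2(-2.8282,6.8286) = -22.4979°
θ_1 = β − ψ = -135.0022°
θ_3 = φ − θ_1 − θ_2 = 134.9979° (wrapped to (-180°,180°])

-135.002 -44.996 134.998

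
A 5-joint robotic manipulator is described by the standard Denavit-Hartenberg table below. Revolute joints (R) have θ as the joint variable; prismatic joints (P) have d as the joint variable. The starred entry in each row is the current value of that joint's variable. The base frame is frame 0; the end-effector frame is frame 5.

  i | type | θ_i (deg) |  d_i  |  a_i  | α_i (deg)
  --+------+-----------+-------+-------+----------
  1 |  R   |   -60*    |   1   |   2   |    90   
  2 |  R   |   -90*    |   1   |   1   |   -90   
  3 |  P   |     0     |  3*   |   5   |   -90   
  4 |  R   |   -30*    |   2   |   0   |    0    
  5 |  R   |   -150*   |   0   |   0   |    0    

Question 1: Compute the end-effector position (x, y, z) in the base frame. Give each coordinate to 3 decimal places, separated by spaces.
after link 1: o_1 = (1.0000, -1.7321, 1.0000)
after link 2: o_2 = (0.1340, -2.2321, 0.0000)
after link 3: o_3 = (1.6340, -4.8301, -5.0000)
after link 4: o_4 = (3.3660, -3.8301, -5.0000)
after link 5: o_5 = (3.3660, -3.8301, -5.0000)

3.366 -3.830 -5.000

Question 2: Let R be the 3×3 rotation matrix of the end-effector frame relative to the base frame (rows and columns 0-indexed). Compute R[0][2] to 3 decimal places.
End-effector z-axis (col 2 of R) = (0.8660,0.5000,-0.0000)
R[0][2] = 0.8660

0.866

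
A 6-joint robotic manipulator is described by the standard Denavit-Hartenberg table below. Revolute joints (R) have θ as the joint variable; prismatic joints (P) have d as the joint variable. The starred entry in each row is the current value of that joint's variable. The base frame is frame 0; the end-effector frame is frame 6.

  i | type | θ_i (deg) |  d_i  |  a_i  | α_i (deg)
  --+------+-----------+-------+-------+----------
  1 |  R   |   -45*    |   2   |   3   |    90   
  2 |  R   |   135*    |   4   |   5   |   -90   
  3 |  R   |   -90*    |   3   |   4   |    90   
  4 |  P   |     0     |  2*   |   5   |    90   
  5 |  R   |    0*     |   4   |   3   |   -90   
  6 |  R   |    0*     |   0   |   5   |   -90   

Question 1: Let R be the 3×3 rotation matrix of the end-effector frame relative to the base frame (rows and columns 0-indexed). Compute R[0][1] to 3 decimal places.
End-effector y-axis (col 1 of R) = (-0.5000,0.5000,0.7071)
R[0][1] = -0.5000

-0.500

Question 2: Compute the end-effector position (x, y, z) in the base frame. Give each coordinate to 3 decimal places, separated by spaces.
-13.728 -15.971 4.828

after link 1: o_1 = (2.1213, -2.1213, 2.0000)
after link 2: o_2 = (-3.2071, -2.4497, 5.5355)
after link 3: o_3 = (-7.5355, -3.7782, 3.4142)
after link 4: o_4 = (-10.0711, -8.3137, 2.0000)
after link 5: o_5 = (-10.1924, -12.4350, 4.8284)
after link 6: o_6 = (-13.7279, -15.9706, 4.8284)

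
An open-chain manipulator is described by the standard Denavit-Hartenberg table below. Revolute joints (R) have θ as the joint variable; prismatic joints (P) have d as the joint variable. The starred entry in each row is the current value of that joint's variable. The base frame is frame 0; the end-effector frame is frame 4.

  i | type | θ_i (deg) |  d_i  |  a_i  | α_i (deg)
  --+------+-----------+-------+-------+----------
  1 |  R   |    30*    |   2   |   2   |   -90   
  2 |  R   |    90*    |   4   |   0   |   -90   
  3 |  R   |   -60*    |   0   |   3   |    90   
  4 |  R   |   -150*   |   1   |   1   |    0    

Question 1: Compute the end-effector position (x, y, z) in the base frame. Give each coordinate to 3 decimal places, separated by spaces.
-1.009 6.748 1.799

after link 1: o_1 = (1.7321, 1.0000, 2.0000)
after link 2: o_2 = (-0.2679, 4.4641, 2.0000)
after link 3: o_3 = (-1.5670, 6.7141, 0.5000)
after link 4: o_4 = (-1.0090, 6.7476, 1.7990)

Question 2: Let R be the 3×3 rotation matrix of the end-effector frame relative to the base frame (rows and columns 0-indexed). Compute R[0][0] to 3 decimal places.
End-effector x-axis (col 0 of R) = (0.8080,-0.3995,0.4330)
R[0][0] = 0.8080

0.808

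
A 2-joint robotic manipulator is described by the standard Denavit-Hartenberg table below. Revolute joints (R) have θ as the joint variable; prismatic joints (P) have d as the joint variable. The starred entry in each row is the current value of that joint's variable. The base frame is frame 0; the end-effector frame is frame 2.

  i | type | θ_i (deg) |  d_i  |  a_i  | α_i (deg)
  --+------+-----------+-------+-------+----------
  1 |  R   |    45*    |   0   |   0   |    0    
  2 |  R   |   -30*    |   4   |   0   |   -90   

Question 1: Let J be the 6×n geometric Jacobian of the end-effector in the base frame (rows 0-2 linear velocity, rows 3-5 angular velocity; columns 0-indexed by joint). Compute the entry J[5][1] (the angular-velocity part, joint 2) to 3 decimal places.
axis z_1 = (0.0000,0.0000,1.0000); lever o_n−o_1 = (0.0000,0.0000,4.0000)
cross product → J_v[:, 1] = (0.0000,0.0000,0.0000)
J_ω[:, 1] = z_1
entry J[5][1] = 1.0000

1.000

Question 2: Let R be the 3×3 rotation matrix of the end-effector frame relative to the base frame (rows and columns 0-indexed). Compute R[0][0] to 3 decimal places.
End-effector x-axis (col 0 of R) = (0.9659,0.2588,0.0000)
R[0][0] = 0.9659

0.966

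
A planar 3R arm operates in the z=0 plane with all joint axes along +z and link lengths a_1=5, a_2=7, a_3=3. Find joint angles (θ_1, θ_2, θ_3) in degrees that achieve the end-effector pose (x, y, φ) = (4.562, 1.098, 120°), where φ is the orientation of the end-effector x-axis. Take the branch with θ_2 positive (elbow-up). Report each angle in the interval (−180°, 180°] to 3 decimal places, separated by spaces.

-90.003 120.002 90.001

wrist centre = target − a_3·(cos φ, sin φ) = (6.0620, -1.5001)
cos θ_2 = (38.9981−5²−7²)/(2·5·7) = -0.5000; θ_2 = 120.0018° (elbow-up)
β = atan2(-1.5001,6.0620) = -13.8990°; ψ = atan2(6.0621,1.4998) = 76.1036°
θ_1 = β − ψ = -90.0025°
θ_3 = φ − θ_1 − θ_2 = 90.0007° (wrapped to (-180°,180°])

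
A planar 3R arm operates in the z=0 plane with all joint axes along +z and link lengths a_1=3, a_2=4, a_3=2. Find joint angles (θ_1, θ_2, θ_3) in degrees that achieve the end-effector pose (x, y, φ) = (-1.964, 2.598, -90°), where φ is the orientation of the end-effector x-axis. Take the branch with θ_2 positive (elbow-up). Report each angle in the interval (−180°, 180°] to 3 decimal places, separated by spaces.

59.998 90.003 120.000

wrist centre = target − a_3·(cos φ, sin φ) = (-1.9640, 4.5980)
cos θ_2 = (24.9989−3²−4²)/(2·3·4) = -0.0000; θ_2 = 90.0026° (elbow-up)
β = atan2(4.5980,-1.9640) = 113.1294°; ψ = atan2(4.0000,2.9998) = 53.1318°
θ_1 = β − ψ = 59.9976°
θ_3 = φ − θ_1 − θ_2 = 119.9998° (wrapped to (-180°,180°])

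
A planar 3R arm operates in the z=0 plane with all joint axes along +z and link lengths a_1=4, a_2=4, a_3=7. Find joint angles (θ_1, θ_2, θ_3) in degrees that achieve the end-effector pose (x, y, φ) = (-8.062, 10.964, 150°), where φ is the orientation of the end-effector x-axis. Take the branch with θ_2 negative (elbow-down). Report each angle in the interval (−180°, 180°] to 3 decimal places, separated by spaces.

120.003 -30.008 60.005

wrist centre = target − a_3·(cos φ, sin φ) = (-1.9998, 7.4640)
cos θ_2 = (59.7106−4²−4²)/(2·4·4) = 0.8660; θ_2 = -30.0080° (elbow-down)
β = atan2(7.4640,-1.9998) = 104.9989°; ψ = atan2(-2.0005,7.4638) = -15.0040°
θ_1 = β − ψ = 120.0029°
θ_3 = φ − θ_1 − θ_2 = 60.0051° (wrapped to (-180°,180°])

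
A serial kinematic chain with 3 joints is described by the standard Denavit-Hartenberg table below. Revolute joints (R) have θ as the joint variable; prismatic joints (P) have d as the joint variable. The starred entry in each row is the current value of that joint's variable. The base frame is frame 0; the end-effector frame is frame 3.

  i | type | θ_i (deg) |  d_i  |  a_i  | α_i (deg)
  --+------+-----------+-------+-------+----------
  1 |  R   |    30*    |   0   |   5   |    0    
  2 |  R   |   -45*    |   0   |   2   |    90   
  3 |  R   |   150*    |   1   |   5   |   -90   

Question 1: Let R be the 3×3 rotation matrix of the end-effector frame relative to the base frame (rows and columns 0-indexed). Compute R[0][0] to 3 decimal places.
End-effector x-axis (col 0 of R) = (-0.8365,0.2241,0.5000)
R[0][0] = -0.8365

-0.837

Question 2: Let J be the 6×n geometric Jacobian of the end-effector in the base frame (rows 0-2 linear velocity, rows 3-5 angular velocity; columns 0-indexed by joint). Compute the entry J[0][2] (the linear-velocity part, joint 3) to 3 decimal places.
-2.415

axis z_2 = (-0.2588,-0.9659,0.0000); lever o_n−o_2 = (-4.4414,0.1548,2.5000)
cross product → J_v[:, 2] = (-2.4148,0.6470,-4.3301)
J_ω[:, 2] = z_2
entry J[0][2] = -2.4148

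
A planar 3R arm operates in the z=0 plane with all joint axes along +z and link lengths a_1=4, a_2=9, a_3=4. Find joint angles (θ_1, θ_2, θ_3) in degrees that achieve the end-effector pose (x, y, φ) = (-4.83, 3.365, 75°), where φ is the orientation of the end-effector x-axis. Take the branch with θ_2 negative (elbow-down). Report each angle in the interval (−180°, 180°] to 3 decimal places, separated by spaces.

-45.013 -149.994 -89.993

wrist centre = target − a_3·(cos φ, sin φ) = (-5.8653, -0.4987)
cos θ_2 = (34.6502−4²−9²)/(2·4·9) = -0.8660; θ_2 = -149.9936° (elbow-down)
β = atan2(-0.4987,-5.8653) = -175.1400°; ψ = atan2(-4.5009,-3.7937) = -130.1272°
θ_1 = β − ψ = -45.0129°
θ_3 = φ − θ_1 − θ_2 = -89.9935° (wrapped to (-180°,180°])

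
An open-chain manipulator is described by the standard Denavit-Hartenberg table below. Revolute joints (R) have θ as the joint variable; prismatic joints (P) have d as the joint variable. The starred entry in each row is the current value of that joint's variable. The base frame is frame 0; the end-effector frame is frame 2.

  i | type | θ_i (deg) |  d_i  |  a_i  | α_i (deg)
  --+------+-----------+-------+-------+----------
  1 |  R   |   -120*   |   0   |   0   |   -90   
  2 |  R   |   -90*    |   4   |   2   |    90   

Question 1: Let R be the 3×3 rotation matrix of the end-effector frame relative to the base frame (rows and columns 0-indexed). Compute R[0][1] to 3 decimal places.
End-effector y-axis (col 1 of R) = (0.8660,-0.5000,0.0000)
R[0][1] = 0.8660

0.866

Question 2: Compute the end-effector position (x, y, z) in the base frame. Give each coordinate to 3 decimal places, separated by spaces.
3.464 -2.000 2.000

after link 1: o_1 = (0.0000, 0.0000, 0.0000)
after link 2: o_2 = (3.4641, -2.0000, 2.0000)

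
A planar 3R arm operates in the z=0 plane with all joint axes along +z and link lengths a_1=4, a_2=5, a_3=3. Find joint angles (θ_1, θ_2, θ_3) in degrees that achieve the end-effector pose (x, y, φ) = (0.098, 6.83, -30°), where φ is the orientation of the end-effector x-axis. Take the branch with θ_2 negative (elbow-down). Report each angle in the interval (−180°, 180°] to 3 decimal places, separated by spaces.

wrist centre = target − a_3·(cos φ, sin φ) = (-2.5001, 8.3300)
cos θ_2 = (75.6393−4²−5²)/(2·4·5) = 0.8660; θ_2 = -30.0050° (elbow-down)
β = atan2(8.3300,-2.5001) = 106.7060°; ψ = atan2(-2.5004,8.3299) = -16.7081°
θ_1 = β − ψ = 123.4141°
θ_3 = φ − θ_1 − θ_2 = -123.4092° (wrapped to (-180°,180°])

123.414 -30.005 -123.409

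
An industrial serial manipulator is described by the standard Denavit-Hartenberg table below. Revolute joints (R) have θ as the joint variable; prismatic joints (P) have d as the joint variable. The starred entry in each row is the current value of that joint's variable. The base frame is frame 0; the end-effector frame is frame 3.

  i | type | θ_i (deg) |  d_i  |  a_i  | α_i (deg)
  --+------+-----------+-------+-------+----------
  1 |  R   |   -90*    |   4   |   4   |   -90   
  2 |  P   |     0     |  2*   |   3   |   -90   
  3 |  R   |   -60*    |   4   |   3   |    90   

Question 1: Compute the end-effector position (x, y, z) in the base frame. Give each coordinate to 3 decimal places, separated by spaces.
4.598 -8.500 0.000

after link 1: o_1 = (0.0000, -4.0000, 4.0000)
after link 2: o_2 = (2.0000, -7.0000, 4.0000)
after link 3: o_3 = (4.5981, -8.5000, 0.0000)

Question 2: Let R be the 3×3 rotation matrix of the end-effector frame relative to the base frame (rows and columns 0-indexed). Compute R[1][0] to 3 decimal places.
-0.500

End-effector x-axis (col 0 of R) = (0.8660,-0.5000,0.0000)
R[1][0] = -0.5000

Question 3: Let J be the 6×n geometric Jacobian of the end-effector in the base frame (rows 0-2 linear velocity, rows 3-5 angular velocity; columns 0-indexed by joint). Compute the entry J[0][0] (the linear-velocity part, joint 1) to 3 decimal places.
8.500

axis z_0 = ẑ; lever o_n−o_0 = (4.5981,-8.5000,0.0000)
cross product → J_v[:, 0] = (8.5000,4.5981,-0.0000)
J_ω[:, 0] = z_0
entry J[0][0] = 8.5000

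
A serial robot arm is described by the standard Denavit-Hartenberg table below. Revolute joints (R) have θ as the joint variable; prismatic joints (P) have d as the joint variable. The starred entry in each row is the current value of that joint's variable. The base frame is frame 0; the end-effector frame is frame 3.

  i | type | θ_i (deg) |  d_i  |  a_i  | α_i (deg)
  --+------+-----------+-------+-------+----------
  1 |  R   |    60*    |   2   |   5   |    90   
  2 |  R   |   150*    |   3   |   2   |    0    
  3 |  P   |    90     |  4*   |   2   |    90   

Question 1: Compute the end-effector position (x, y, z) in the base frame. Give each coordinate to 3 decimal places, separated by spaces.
7.196 -1.536 1.268

after link 1: o_1 = (2.5000, 4.3301, 2.0000)
after link 2: o_2 = (4.2321, 1.3301, 3.0000)
after link 3: o_3 = (7.1962, -1.5359, 1.2679)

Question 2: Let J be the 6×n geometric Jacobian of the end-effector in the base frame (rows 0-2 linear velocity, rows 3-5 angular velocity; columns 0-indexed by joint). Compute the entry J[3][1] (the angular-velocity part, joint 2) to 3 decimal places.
axis z_1 = (0.8660,-0.5000,0.0000); lever o_n−o_1 = (4.6962,-5.8660,-0.7321)
cross product → J_v[:, 1] = (0.3660,0.6340,-2.7321)
J_ω[:, 1] = z_1
entry J[3][1] = 0.8660

0.866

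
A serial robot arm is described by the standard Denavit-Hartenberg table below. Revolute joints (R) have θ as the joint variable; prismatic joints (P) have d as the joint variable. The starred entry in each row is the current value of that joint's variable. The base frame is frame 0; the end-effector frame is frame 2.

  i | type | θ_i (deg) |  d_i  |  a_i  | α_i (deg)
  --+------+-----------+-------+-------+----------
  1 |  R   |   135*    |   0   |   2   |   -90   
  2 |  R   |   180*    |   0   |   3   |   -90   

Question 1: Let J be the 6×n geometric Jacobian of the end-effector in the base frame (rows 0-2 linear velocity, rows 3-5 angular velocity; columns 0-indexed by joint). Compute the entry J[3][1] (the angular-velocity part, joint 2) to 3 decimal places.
-0.707

axis z_1 = (-0.7071,-0.7071,0.0000); lever o_n−o_1 = (2.1213,-2.1213,-0.0000)
cross product → J_v[:, 1] = (0.0000,-0.0000,3.0000)
J_ω[:, 1] = z_1
entry J[3][1] = -0.7071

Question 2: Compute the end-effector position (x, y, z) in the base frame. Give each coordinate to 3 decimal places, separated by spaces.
after link 1: o_1 = (-1.4142, 1.4142, 0.0000)
after link 2: o_2 = (0.7071, -0.7071, -0.0000)

0.707 -0.707 -0.000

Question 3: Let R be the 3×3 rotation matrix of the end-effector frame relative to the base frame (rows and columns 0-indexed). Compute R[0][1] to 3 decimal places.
End-effector y-axis (col 1 of R) = (0.7071,0.7071,0.0000)
R[0][1] = 0.7071

0.707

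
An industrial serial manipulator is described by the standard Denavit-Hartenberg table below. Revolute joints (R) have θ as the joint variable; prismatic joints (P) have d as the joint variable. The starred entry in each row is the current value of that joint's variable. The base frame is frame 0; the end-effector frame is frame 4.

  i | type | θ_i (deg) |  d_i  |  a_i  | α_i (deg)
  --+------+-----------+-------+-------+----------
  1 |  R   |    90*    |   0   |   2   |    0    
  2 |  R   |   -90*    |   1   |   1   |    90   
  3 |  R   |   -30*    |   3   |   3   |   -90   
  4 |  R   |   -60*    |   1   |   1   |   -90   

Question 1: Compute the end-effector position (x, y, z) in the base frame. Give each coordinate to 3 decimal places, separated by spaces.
after link 1: o_1 = (0.0000, 2.0000, 0.0000)
after link 2: o_2 = (1.0000, 2.0000, 1.0000)
after link 3: o_3 = (3.5981, -1.0000, -0.5000)
after link 4: o_4 = (4.5311, -1.8660, 0.1160)

4.531 -1.866 0.116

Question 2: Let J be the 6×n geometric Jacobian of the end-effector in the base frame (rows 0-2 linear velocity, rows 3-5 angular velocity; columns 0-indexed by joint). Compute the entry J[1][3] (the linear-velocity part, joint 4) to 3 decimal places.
0.500

axis z_3 = (0.5000,-0.0000,0.8660); lever o_n−o_3 = (0.9330,-0.8660,0.6160)
cross product → J_v[:, 3] = (0.7500,0.5000,-0.4330)
J_ω[:, 3] = z_3
entry J[1][3] = 0.5000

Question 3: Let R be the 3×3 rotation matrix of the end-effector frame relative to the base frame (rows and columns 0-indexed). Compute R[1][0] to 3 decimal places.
-0.866

End-effector x-axis (col 0 of R) = (0.4330,-0.8660,-0.2500)
R[1][0] = -0.8660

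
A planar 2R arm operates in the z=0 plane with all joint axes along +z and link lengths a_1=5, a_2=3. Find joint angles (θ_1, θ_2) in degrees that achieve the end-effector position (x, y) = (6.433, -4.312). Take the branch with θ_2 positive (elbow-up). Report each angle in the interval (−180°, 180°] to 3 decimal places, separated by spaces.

cos θ_2 = (59.9768−5²−3²)/(2·5·3) = 0.8659; θ_2 = 30.0150° (elbow-up)
β = atan2(-4.3120,6.4330) = -33.8337°; ψ = atan2(1.5007,7.5977) = 11.1731°
θ_1 = β − ψ = -45.0068°

-45.007 30.015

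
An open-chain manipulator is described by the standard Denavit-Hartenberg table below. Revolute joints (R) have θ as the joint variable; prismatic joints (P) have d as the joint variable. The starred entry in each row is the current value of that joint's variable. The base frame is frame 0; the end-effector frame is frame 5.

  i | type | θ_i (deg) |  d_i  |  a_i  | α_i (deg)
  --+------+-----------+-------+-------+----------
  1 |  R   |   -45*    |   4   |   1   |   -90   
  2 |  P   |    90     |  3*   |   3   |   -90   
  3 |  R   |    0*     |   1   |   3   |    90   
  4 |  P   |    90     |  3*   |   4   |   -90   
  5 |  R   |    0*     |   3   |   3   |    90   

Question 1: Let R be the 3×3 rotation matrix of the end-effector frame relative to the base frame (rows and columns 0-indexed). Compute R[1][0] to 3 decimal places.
0.707

End-effector x-axis (col 0 of R) = (-0.7071,0.7071,-0.0000)
R[1][0] = 0.7071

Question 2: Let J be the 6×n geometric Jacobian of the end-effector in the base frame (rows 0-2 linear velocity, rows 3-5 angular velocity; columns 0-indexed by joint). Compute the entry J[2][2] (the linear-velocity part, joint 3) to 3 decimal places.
axis z_2 = (-0.7071,0.7071,-0.0000); lever o_n−o_2 = (-3.5355,7.7782,-0.0000)
cross product → J_v[:, 2] = (0.0000,-0.0000,-3.0000)
J_ω[:, 2] = z_2
entry J[2][2] = -3.0000

-3.000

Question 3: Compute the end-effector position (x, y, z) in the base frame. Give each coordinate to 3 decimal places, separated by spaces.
-0.707 9.192 1.000

after link 1: o_1 = (0.7071, -0.7071, 4.0000)
after link 2: o_2 = (2.8284, 1.4142, 1.0000)
after link 3: o_3 = (2.1213, 2.1213, -2.0000)
after link 4: o_4 = (1.4142, 7.0711, -2.0000)
after link 5: o_5 = (-0.7071, 9.1924, 1.0000)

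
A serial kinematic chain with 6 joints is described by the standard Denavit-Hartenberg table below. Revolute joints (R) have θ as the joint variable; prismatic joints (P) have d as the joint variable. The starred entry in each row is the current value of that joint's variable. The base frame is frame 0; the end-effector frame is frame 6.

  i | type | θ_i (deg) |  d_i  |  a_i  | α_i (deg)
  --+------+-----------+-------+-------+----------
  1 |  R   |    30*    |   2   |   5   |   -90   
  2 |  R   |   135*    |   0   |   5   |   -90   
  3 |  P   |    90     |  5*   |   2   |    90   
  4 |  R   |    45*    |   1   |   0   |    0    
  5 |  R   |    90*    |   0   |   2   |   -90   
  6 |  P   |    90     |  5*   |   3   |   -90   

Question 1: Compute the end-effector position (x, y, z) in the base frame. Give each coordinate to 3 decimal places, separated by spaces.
-0.745 2.976 1.914

after link 1: o_1 = (4.3301, 2.5000, 2.0000)
after link 2: o_2 = (1.2683, 0.7322, -1.5355)
after link 3: o_3 = (-0.7936, -2.7676, 2.0000)
after link 4: o_4 = (-1.4060, -3.1211, 1.2929)
after link 5: o_5 = (-2.9791, -2.3964, 2.2929)
after link 6: o_6 = (-0.7447, 2.9761, 1.9142)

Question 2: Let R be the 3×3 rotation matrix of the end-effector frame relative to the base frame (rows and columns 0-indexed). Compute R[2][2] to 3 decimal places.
-0.500

End-effector z-axis (col 2 of R) = (0.7866,-0.3624,-0.5000)
R[2][2] = -0.5000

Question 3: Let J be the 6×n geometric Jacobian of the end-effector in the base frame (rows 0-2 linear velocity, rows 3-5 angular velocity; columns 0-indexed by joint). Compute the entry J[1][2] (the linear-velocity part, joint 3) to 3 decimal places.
-0.354

prismatic axis z_2 = (-0.6124,-0.3536,0.7071)
J_v[:, 2] = z_2; J_ω[:, 2] = (0,0,0)
entry J[1][2] = -0.3536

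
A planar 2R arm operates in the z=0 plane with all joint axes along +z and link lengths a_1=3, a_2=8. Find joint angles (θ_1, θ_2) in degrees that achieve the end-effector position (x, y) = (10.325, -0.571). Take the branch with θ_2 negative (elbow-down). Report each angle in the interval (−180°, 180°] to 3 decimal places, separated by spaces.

cos θ_2 = (106.9317−3²−8²)/(2·3·8) = 0.7069; θ_2 = -45.0160° (elbow-down)
β = atan2(-0.5710,10.3250) = -3.1654°; ψ = atan2(-5.6584,8.6553) = -33.1748°
θ_1 = β − ψ = 30.0095°

30.009 -45.016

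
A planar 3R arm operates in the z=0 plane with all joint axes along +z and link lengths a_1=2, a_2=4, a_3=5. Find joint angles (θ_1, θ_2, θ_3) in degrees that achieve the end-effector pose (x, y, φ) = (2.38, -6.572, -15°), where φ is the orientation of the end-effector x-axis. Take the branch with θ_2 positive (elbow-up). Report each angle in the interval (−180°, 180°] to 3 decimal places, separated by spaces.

-134.999 29.996 90.003

wrist centre = target − a_3·(cos φ, sin φ) = (-2.4496, -5.2779)
cos θ_2 = (33.8570−2²−4²)/(2·2·4) = 0.8661; θ_2 = 29.9960° (elbow-up)
β = atan2(-5.2779,-2.4496) = -114.8974°; ψ = atan2(1.9998,5.4642) = 20.1012°
θ_1 = β − ψ = -134.9986°
θ_3 = φ − θ_1 − θ_2 = 90.0026° (wrapped to (-180°,180°])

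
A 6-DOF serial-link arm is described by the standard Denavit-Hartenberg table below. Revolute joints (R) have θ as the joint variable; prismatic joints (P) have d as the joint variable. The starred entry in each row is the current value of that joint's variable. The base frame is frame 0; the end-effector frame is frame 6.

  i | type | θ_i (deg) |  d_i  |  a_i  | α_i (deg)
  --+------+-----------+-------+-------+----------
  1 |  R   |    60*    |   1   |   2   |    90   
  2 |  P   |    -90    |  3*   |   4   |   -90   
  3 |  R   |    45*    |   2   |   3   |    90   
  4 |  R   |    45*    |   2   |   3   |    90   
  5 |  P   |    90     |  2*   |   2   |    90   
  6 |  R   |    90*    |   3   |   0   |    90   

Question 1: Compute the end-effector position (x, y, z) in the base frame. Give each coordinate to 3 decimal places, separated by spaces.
3.161 6.060 -11.950

after link 1: o_1 = (1.0000, 1.7321, 1.0000)
after link 2: o_2 = (3.5981, 0.2321, -3.0000)
after link 3: o_3 = (2.7610, 3.0248, -5.1213)
after link 4: o_4 = (3.7473, 4.9048, -8.0355)
after link 5: o_5 = (3.3989, 3.4729, -10.4497)
after link 6: o_6 = (3.1606, 6.0600, -11.9497)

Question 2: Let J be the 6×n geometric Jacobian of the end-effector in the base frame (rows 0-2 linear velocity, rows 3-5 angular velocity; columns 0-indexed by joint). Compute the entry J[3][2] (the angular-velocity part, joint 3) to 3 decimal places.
axis z_2 = (0.5000,0.8660,0.0000); lever o_n−o_2 = (-0.4375,5.8280,-8.9497)
cross product → J_v[:, 2] = (-7.7507,4.4749,3.2929)
J_ω[:, 2] = z_2
entry J[3][2] = 0.5000

0.500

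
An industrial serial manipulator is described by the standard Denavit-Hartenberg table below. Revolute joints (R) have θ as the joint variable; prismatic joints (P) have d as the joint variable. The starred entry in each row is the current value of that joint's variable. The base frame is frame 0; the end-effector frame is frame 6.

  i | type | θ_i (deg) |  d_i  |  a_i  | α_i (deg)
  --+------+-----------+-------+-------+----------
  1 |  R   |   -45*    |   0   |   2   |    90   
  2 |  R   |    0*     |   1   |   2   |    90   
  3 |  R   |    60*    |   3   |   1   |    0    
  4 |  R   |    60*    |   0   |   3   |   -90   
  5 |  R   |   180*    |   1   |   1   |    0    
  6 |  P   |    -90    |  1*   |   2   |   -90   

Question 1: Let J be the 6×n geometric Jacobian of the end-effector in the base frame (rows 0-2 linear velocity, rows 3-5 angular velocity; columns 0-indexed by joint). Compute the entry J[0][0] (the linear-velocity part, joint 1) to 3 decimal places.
axis z_0 = ẑ; lever o_n−o_0 = (-0.5870,-3.0872,-1.0000)
cross product → J_v[:, 0] = (3.0872,-0.5870,0.0000)
J_ω[:, 0] = z_0
entry J[0][0] = 3.0872

3.087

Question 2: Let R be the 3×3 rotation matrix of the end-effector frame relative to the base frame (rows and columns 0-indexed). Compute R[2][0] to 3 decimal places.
1.000

End-effector x-axis (col 0 of R) = (0.0000,0.0000,1.0000)
R[2][0] = 1.0000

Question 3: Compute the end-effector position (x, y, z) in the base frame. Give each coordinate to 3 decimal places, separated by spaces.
-0.587 -3.087 -1.000

after link 1: o_1 = (1.4142, -1.4142, 0.0000)
after link 2: o_2 = (2.1213, -3.5355, 0.0000)
after link 3: o_3 = (1.8625, -4.5015, -3.0000)
after link 4: o_4 = (-1.0353, -5.2779, -3.0000)
after link 5: o_5 = (-0.3282, -4.0532, -3.0000)
after link 6: o_6 = (-0.5870, -3.0872, -1.0000)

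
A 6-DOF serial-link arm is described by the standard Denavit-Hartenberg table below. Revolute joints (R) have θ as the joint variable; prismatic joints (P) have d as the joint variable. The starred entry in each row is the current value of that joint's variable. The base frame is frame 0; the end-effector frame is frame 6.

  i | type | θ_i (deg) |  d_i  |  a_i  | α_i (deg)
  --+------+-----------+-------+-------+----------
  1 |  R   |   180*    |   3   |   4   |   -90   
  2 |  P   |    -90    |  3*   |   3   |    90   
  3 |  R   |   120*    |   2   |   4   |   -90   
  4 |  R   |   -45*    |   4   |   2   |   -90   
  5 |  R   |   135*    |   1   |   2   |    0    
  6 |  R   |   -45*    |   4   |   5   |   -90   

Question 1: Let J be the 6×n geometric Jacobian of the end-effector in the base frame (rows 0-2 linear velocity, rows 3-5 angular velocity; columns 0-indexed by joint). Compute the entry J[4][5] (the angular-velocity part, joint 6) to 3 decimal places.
-0.612

axis z_5 = (-0.7071,-0.6124,-0.3536); lever o_n−o_5 = (-2.8284,-4.9495,2.9159)
cross product → J_v[:, 5] = (-3.5355,3.0619,1.7678)
J_ω[:, 5] = z_5
entry J[4][5] = -0.6124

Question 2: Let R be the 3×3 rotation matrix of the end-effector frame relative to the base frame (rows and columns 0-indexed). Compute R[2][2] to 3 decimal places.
0.354

End-effector z-axis (col 2 of R) = (-0.7071,0.6124,0.3536)
R[2][2] = 0.3536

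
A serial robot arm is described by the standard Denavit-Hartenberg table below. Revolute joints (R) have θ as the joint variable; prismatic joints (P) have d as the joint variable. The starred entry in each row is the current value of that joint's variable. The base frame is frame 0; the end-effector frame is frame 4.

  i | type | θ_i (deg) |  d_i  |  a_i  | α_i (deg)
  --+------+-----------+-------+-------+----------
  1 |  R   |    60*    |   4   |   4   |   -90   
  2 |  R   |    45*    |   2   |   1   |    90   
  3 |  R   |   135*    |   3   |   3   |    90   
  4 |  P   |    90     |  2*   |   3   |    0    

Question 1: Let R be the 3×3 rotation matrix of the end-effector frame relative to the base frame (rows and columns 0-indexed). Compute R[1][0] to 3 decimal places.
0.612

End-effector x-axis (col 0 of R) = (0.3536,0.6124,0.7071)
R[1][0] = 0.6124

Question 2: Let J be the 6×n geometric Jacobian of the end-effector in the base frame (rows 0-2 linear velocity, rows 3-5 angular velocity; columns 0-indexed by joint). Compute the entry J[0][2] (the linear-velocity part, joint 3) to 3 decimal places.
-0.638

axis z_2 = (0.3536,0.6124,0.7071); lever o_n−o_2 = (-1.1905,5.0090,4.7426)
cross product → J_v[:, 2] = (-0.6376,-2.5186,2.5000)
J_ω[:, 2] = z_2
entry J[0][2] = -0.6376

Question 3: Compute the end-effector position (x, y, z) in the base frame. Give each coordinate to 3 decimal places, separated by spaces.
-0.569 10.085 8.036

after link 1: o_1 = (2.0000, 3.4641, 4.0000)
after link 2: o_2 = (0.6215, 5.0765, 3.2929)
after link 3: o_3 = (-0.9050, 6.6752, 6.9142)
after link 4: o_4 = (-0.5690, 10.0855, 8.0355)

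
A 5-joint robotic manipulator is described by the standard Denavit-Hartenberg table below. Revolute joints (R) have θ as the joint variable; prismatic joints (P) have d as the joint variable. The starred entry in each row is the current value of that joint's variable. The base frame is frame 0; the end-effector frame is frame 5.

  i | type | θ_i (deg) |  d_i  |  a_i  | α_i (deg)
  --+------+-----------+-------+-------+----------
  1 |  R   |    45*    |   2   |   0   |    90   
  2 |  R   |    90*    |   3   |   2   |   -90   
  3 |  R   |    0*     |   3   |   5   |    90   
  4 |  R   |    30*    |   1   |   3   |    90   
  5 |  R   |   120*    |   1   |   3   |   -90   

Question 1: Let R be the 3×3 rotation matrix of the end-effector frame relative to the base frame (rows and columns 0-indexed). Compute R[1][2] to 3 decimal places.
End-effector z-axis (col 2 of R) = (-0.0474,0.6597,-0.7500)
R[1][2] = 0.6597

0.660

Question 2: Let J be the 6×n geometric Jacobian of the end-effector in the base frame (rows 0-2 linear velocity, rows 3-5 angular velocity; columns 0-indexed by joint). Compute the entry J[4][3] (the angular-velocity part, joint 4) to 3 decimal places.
-0.707

axis z_3 = (0.7071,-0.7071,0.0000); lever o_n−o_3 = (2.6263,-2.4622,1.7990)
cross product → J_v[:, 3] = (-1.2721,-1.2721,0.1160)
J_ω[:, 3] = z_3
entry J[4][3] = -0.7071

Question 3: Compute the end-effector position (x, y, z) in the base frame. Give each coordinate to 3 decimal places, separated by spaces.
2.626 -6.705 10.799

after link 1: o_1 = (0.0000, 0.0000, 2.0000)
after link 2: o_2 = (2.1213, -2.1213, 4.0000)
after link 3: o_3 = (-0.0000, -4.2426, 9.0000)
after link 4: o_4 = (-0.3536, -6.0104, 11.5981)
after link 5: o_5 = (2.6263, -6.7048, 10.7990)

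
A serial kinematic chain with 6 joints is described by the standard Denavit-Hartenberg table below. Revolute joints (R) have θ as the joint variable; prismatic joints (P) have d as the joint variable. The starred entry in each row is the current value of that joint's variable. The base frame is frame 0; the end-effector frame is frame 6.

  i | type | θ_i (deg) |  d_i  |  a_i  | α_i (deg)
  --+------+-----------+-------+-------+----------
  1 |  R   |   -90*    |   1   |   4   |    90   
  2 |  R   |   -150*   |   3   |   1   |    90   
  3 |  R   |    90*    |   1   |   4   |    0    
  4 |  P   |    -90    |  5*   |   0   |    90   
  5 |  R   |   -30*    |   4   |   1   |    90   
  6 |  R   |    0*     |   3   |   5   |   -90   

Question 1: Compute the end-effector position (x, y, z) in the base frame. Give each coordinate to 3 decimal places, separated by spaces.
-3.000 0.268 -1.000

after link 1: o_1 = (0.0000, -4.0000, 1.0000)
after link 2: o_2 = (-3.0000, -3.1340, 0.5000)
after link 3: o_3 = (-7.0000, -2.6340, 1.3660)
after link 4: o_4 = (-7.0000, -0.1340, 5.6962)
after link 5: o_5 = (-3.0000, 0.3660, 4.8301)
after link 6: o_6 = (-3.0000, 0.2679, -1.0000)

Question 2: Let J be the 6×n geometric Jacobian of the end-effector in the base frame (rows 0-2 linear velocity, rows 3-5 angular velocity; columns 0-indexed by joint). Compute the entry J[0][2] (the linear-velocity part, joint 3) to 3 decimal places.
-3.696

axis z_2 = (-0.0000,0.5000,0.8660); lever o_n−o_2 = (0.0000,3.4019,-1.5000)
cross product → J_v[:, 2] = (-3.6962,0.0000,-0.0000)
J_ω[:, 2] = z_2
entry J[0][2] = -3.6962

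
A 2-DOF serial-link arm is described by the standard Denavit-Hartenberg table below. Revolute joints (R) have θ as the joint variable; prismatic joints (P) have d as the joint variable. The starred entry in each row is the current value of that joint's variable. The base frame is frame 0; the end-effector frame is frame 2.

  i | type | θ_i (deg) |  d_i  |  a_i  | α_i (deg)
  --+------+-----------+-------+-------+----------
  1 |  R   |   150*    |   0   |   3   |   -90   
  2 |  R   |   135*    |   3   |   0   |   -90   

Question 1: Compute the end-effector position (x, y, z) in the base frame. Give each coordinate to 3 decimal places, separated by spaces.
after link 1: o_1 = (-2.5981, 1.5000, 0.0000)
after link 2: o_2 = (-4.0981, -1.0981, 0.0000)

-4.098 -1.098 0.000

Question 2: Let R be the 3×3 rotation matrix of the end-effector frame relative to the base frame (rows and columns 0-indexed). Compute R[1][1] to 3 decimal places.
End-effector y-axis (col 1 of R) = (0.5000,0.8660,-0.0000)
R[1][1] = 0.8660

0.866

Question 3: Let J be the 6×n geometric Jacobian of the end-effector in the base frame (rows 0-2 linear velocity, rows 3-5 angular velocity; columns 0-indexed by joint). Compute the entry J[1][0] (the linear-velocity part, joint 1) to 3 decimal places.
-4.098

axis z_0 = ẑ; lever o_n−o_0 = (-4.0981,-1.0981,0.0000)
cross product → J_v[:, 0] = (1.0981,-4.0981,0.0000)
J_ω[:, 0] = z_0
entry J[1][0] = -4.0981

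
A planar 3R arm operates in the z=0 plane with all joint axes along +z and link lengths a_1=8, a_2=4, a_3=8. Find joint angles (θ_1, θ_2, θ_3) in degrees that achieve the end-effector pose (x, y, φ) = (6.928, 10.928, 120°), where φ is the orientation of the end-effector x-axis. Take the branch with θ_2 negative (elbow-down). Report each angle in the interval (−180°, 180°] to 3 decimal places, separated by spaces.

30.003 -30.011 120.008

wrist centre = target − a_3·(cos φ, sin φ) = (10.9280, 3.9998)
cos θ_2 = (135.4196−8²−4²)/(2·8·4) = 0.8659; θ_2 = -30.0109° (elbow-down)
β = atan2(3.9998,10.9280) = 20.1033°; ψ = atan2(-2.0007,11.4637) = -9.8996°
θ_1 = β − ψ = 30.0029°
θ_3 = φ − θ_1 − θ_2 = 120.0080° (wrapped to (-180°,180°])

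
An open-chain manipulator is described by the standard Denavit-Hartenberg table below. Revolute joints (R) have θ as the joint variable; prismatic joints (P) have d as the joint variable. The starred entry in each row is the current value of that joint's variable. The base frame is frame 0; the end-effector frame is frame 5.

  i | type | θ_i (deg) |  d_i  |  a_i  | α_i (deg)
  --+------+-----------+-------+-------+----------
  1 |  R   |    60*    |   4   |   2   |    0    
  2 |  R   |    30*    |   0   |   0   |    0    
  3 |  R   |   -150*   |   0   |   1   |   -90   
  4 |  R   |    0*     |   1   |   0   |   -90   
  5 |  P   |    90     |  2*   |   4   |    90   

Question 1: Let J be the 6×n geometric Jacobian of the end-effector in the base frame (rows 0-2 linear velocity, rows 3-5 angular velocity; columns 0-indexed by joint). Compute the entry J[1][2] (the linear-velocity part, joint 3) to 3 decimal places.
axis z_2 = (0.0000,0.0000,1.0000); lever o_n−o_2 = (-2.0981,-2.3660,-2.0000)
cross product → J_v[:, 2] = (2.3660,-2.0981,0.0000)
J_ω[:, 2] = z_2
entry J[1][2] = -2.0981

-2.098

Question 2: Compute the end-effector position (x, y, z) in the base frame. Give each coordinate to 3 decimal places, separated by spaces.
after link 1: o_1 = (1.0000, 1.7321, 4.0000)
after link 2: o_2 = (1.0000, 1.7321, 4.0000)
after link 3: o_3 = (1.5000, 0.8660, 4.0000)
after link 4: o_4 = (2.3660, 1.3660, 4.0000)
after link 5: o_5 = (-1.0981, -0.6340, 2.0000)

-1.098 -0.634 2.000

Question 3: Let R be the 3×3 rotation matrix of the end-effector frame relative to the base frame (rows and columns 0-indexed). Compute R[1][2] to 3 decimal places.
-0.866

End-effector z-axis (col 2 of R) = (0.5000,-0.8660,-0.0000)
R[1][2] = -0.8660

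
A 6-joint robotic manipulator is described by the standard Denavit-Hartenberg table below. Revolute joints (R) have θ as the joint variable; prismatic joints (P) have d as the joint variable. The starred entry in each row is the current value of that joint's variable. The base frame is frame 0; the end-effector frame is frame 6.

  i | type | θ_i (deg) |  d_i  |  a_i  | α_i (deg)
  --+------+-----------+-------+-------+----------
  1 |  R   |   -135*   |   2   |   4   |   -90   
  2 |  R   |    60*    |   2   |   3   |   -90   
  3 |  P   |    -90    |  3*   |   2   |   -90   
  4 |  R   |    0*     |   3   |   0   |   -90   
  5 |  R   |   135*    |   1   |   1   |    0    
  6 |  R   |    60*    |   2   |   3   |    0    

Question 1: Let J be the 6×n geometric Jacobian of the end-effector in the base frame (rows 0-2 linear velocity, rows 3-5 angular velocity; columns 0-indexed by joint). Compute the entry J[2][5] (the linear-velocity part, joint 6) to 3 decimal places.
axis z_5 = (-0.6124,-0.6124,0.5000); lever o_n−o_5 = (-3.5483,0.5498,0.3276)
cross product → J_v[:, 5] = (-0.4755,-1.5736,-2.5095)
J_ω[:, 5] = z_5
entry J[2][5] = -2.5095

-2.510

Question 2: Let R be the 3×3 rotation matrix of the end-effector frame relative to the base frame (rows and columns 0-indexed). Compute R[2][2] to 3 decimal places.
End-effector z-axis (col 2 of R) = (-0.6124,-0.6124,0.5000)
R[2][2] = 0.5000

0.500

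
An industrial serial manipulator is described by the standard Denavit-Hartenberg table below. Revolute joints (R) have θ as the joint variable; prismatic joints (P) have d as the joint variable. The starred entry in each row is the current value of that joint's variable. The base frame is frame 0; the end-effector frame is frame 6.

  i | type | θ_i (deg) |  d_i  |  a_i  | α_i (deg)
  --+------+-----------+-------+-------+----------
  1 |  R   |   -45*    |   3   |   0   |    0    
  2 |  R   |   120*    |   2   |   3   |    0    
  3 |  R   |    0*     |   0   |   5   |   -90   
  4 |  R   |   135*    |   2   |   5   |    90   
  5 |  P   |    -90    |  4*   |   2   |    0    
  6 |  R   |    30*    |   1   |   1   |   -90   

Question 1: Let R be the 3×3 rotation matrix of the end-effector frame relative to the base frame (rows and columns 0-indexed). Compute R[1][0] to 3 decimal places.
End-effector x-axis (col 0 of R) = (0.7450,-0.5657,-0.3536)
R[1][0] = -0.5657

-0.566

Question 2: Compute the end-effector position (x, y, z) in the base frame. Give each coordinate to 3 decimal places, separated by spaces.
2.816 7.162 -2.425

after link 1: o_1 = (0.0000, 0.0000, 3.0000)
after link 2: o_2 = (0.7765, 2.8978, 5.0000)
after link 3: o_3 = (2.0706, 7.7274, 5.0000)
after link 4: o_4 = (-0.7764, 4.8300, 1.4645)
after link 5: o_5 = (1.8875, 7.0444, -1.3640)
after link 6: o_6 = (2.8156, 7.1618, -2.4246)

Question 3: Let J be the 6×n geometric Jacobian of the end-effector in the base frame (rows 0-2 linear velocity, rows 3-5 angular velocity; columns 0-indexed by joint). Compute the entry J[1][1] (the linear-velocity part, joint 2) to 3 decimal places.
2.816

axis z_1 = (0.0000,0.0000,1.0000); lever o_n−o_1 = (2.8156,7.1618,-5.4246)
cross product → J_v[:, 1] = (-7.1618,2.8156,0.0000)
J_ω[:, 1] = z_1
entry J[1][1] = 2.8156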